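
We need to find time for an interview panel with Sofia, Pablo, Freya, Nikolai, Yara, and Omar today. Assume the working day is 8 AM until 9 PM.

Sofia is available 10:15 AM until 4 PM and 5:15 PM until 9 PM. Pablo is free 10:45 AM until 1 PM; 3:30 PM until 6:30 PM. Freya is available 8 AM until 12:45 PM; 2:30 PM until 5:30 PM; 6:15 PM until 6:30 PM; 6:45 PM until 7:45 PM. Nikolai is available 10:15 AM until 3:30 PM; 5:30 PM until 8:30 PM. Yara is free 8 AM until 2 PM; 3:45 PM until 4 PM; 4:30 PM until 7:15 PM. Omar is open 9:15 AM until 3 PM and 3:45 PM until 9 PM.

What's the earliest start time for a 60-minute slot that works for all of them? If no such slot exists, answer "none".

10:45

Sofia ∩ Pablo: 10:45-13:00, 15:30-16:00, 17:15-18:30.
Sofia ∩ Pablo ∩ Freya: 10:45-12:45, 15:30-16:00, 17:15-17:30, 18:15-18:30.
Sofia ∩ Pablo ∩ Freya ∩ Nikolai: 10:45-12:45, 18:15-18:30.
Sofia ∩ Pablo ∩ Freya ∩ Nikolai ∩ Yara: 10:45-12:45, 18:15-18:30.
Sofia ∩ Pablo ∩ Freya ∩ Nikolai ∩ Yara ∩ Omar: 10:45-12:45, 18:15-18:30.
The first common window of at least 60 minutes is 10:45-12:45, so the earliest start is 10:45.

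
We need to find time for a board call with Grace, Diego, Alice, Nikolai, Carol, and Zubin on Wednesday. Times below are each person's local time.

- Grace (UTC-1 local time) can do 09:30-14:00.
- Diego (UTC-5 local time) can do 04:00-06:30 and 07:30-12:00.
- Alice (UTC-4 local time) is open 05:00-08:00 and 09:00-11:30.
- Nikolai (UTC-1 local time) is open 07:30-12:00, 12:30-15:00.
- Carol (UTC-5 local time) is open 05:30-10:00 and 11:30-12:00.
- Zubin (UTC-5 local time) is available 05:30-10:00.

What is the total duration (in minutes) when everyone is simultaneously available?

150

Grace in UTC: 10:30-15:00 (add 1h to convert from UTC-1).
Diego in UTC: 09:00-11:30, 12:30-17:00 (add 5h to convert from UTC-5).
Alice in UTC: 09:00-12:00, 13:00-15:30 (add 4h to convert from UTC-4).
Nikolai in UTC: 08:30-13:00, 13:30-16:00 (add 1h to convert from UTC-1).
Carol in UTC: 10:30-15:00, 16:30-17:00 (add 5h to convert from UTC-5).
Zubin in UTC: 10:30-15:00 (add 5h to convert from UTC-5).
Grace ∩ Diego: 10:30-11:30, 12:30-15:00.
Grace ∩ Diego ∩ Alice: 10:30-11:30, 13:00-15:00.
Grace ∩ Diego ∩ Alice ∩ Nikolai: 10:30-11:30, 13:30-15:00.
Grace ∩ Diego ∩ Alice ∩ Nikolai ∩ Carol: 10:30-11:30, 13:30-15:00.
Grace ∩ Diego ∩ Alice ∩ Nikolai ∩ Carol ∩ Zubin: 10:30-11:30, 13:30-15:00.
Summing the common windows: 60 + 90 = 150 minutes.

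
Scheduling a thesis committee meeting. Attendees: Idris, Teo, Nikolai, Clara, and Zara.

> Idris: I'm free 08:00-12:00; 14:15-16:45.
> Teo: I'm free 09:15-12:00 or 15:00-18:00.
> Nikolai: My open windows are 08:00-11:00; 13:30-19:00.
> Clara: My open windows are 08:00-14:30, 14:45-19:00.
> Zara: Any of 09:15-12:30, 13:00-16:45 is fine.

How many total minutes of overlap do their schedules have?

210

Idris ∩ Teo: 09:15-12:00, 15:00-16:45.
Idris ∩ Teo ∩ Nikolai: 09:15-11:00, 15:00-16:45.
Idris ∩ Teo ∩ Nikolai ∩ Clara: 09:15-11:00, 15:00-16:45.
Idris ∩ Teo ∩ Nikolai ∩ Clara ∩ Zara: 09:15-11:00, 15:00-16:45.
So the common availability across everyone is 09:15-11:00, 15:00-16:45.
Summing the common windows: 105 + 105 = 210 minutes.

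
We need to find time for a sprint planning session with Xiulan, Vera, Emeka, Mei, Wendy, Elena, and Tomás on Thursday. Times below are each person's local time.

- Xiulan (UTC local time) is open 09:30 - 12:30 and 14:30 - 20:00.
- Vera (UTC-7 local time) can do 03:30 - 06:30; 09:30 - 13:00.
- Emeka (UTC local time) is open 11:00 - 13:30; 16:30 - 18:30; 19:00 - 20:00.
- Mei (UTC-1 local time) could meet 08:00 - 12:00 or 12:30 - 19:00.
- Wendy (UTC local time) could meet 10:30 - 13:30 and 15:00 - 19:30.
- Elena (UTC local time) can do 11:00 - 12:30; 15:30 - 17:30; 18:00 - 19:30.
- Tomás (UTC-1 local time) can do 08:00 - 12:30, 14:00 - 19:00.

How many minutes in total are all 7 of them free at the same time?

210

Xiulan in UTC: 09:30-12:30, 14:30-20:00.
Vera in UTC: 10:30-13:30, 16:30-20:00 (add 7h to convert from UTC-7).
Emeka in UTC: 11:00-13:30, 16:30-18:30, 19:00-20:00.
Mei in UTC: 09:00-13:00, 13:30-20:00 (add 1h to convert from UTC-1).
Wendy in UTC: 10:30-13:30, 15:00-19:30.
Elena in UTC: 11:00-12:30, 15:30-17:30, 18:00-19:30.
Tomás in UTC: 09:00-13:30, 15:00-20:00 (add 1h to convert from UTC-1).
Xiulan ∩ Vera: 10:30-12:30, 16:30-20:00.
Xiulan ∩ Vera ∩ Emeka: 11:00-12:30, 16:30-18:30, 19:00-20:00.
Xiulan ∩ Vera ∩ Emeka ∩ Mei: 11:00-12:30, 16:30-18:30, 19:00-20:00.
Xiulan ∩ Vera ∩ Emeka ∩ Mei ∩ Wendy: 11:00-12:30, 16:30-18:30, 19:00-19:30.
Xiulan ∩ Vera ∩ Emeka ∩ Mei ∩ Wendy ∩ Elena: 11:00-12:30, 16:30-17:30, 18:00-18:30, 19:00-19:30.
Xiulan ∩ Vera ∩ Emeka ∩ Mei ∩ Wendy ∩ Elena ∩ Tomás: 11:00-12:30, 16:30-17:30, 18:00-18:30, 19:00-19:30.
Summing the common windows: 90 + 60 + 30 + 30 = 210 minutes.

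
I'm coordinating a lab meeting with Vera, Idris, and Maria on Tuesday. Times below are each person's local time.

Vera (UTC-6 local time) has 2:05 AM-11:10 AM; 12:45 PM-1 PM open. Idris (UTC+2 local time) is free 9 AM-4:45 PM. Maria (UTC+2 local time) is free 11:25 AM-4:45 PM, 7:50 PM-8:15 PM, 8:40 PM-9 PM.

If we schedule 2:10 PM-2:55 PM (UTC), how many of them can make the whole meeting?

Vera in UTC: 08:05-17:10, 18:45-19:00 (add 6h to convert from UTC-6).
Idris in UTC: 07:00-14:45 (subtract 2h to convert from UTC+2).
Maria in UTC: 09:25-14:45, 17:50-18:15, 18:40-19:00 (subtract 2h to convert from UTC+2).
Vera can make the full 14:10-14:55 slot — that's 1.

1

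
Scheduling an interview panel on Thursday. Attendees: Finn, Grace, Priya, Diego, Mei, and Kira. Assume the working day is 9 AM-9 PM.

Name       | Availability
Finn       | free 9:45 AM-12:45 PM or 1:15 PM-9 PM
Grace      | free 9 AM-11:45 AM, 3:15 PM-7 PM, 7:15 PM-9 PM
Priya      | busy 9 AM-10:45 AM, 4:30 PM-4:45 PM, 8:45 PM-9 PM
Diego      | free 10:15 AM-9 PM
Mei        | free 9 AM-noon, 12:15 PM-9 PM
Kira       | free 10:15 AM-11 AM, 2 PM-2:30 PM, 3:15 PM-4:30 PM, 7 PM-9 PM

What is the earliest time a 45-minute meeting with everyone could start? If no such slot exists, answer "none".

Finn free: 09:45-12:45, 13:15-21:00.
Grace free: 09:00-11:45, 15:15-19:00, 19:15-21:00.
Priya free: 10:45-16:30, 16:45-20:45 (invert busy blocks within the working day).
Diego free: 10:15-21:00.
Mei free: 09:00-12:00, 12:15-21:00.
Kira free: 10:15-11:00, 14:00-14:30, 15:15-16:30, 19:00-21:00.
Finn ∩ Grace: 09:45-11:45, 15:15-19:00, 19:15-21:00.
Finn ∩ Grace ∩ Priya: 10:45-11:45, 15:15-16:30, 16:45-19:00, 19:15-20:45.
Finn ∩ Grace ∩ Priya ∩ Diego: 10:45-11:45, 15:15-16:30, 16:45-19:00, 19:15-20:45.
Finn ∩ Grace ∩ Priya ∩ Diego ∩ Mei: 10:45-11:45, 15:15-16:30, 16:45-19:00, 19:15-20:45.
Finn ∩ Grace ∩ Priya ∩ Diego ∩ Mei ∩ Kira: 10:45-11:00, 15:15-16:30, 19:15-20:45.
The first common window of at least 45 minutes is 15:15-16:30, so the earliest start is 15:15.

15:15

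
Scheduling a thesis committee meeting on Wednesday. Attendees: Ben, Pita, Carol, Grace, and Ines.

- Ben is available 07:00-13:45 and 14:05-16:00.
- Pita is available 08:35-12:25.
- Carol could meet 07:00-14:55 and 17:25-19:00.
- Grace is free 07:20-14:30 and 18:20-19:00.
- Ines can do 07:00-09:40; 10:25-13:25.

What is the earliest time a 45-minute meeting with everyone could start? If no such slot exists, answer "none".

08:35

Ben ∩ Pita: 08:35-12:25.
Ben ∩ Pita ∩ Carol: 08:35-12:25.
Ben ∩ Pita ∩ Carol ∩ Grace: 08:35-12:25.
Ben ∩ Pita ∩ Carol ∩ Grace ∩ Ines: 08:35-09:40, 10:25-12:25.
The first common window of at least 45 minutes is 08:35-09:40, so the earliest start is 08:35.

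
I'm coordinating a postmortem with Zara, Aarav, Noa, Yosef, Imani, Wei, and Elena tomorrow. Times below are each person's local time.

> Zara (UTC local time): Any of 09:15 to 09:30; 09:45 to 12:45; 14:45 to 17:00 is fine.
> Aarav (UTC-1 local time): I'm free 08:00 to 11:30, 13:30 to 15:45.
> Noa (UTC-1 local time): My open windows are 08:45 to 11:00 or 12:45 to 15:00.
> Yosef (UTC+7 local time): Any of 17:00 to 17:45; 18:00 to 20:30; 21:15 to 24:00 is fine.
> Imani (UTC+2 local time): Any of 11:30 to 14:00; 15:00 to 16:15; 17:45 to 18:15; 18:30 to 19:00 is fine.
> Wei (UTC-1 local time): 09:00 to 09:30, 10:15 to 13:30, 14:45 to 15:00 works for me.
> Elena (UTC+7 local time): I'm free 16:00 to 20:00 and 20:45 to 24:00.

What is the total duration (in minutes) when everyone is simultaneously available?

Zara in UTC: 09:15-09:30, 09:45-12:45, 14:45-17:00.
Aarav in UTC: 09:00-12:30, 14:30-16:45 (add 1h to convert from UTC-1).
Noa in UTC: 09:45-12:00, 13:45-16:00 (add 1h to convert from UTC-1).
Yosef in UTC: 10:00-10:45, 11:00-13:30, 14:15-17:00 (subtract 7h to convert from UTC+7).
Imani in UTC: 09:30-12:00, 13:00-14:15, 15:45-16:15, 16:30-17:00 (subtract 2h to convert from UTC+2).
Wei in UTC: 10:00-10:30, 11:15-14:30, 15:45-16:00 (add 1h to convert from UTC-1).
Elena in UTC: 09:00-13:00, 13:45-17:00 (subtract 7h to convert from UTC+7).
Zara ∩ Aarav: 09:15-09:30, 09:45-12:30, 14:45-16:45.
Zara ∩ Aarav ∩ Noa: 09:45-12:00, 14:45-16:00.
Zara ∩ Aarav ∩ Noa ∩ Yosef: 10:00-10:45, 11:00-12:00, 14:45-16:00.
Zara ∩ Aarav ∩ Noa ∩ Yosef ∩ Imani: 10:00-10:45, 11:00-12:00, 15:45-16:00.
Zara ∩ Aarav ∩ Noa ∩ Yosef ∩ Imani ∩ Wei: 10:00-10:30, 11:15-12:00, 15:45-16:00.
Zara ∩ Aarav ∩ Noa ∩ Yosef ∩ Imani ∩ Wei ∩ Elena: 10:00-10:30, 11:15-12:00, 15:45-16:00.
Those are the intersection windows.
Summing the common windows: 30 + 45 + 15 = 90 minutes.

90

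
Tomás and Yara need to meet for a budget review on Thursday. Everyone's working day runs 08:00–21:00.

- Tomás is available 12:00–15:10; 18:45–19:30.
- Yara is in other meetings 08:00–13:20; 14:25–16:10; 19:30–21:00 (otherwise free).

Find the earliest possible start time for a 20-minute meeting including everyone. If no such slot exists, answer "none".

Tomás free: 12:00-15:10, 18:45-19:30.
Yara free: 13:20-14:25, 16:10-19:30 (invert busy blocks within the working day).
Tomás ∩ Yara: 13:20-14:25, 18:45-19:30.
The first common window of at least 20 minutes is 13:20-14:25, so the earliest start is 13:20.

13:20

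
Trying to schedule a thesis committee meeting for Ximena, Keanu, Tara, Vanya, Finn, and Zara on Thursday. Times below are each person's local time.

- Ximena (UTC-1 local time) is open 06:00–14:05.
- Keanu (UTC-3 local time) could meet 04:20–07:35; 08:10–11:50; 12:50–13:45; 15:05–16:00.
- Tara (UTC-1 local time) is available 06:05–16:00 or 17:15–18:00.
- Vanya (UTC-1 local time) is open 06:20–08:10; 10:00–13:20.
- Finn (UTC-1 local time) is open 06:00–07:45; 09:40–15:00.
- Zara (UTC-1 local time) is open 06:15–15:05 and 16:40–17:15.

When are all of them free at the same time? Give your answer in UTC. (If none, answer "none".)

07:20-08:45, 11:10-14:20

Ximena in UTC: 07:00-15:05 (add 1h to convert from UTC-1).
Keanu in UTC: 07:20-10:35, 11:10-14:50, 15:50-16:45, 18:05-19:00 (add 3h to convert from UTC-3).
Tara in UTC: 07:05-17:00, 18:15-19:00 (add 1h to convert from UTC-1).
Vanya in UTC: 07:20-09:10, 11:00-14:20 (add 1h to convert from UTC-1).
Finn in UTC: 07:00-08:45, 10:40-16:00 (add 1h to convert from UTC-1).
Zara in UTC: 07:15-16:05, 17:40-18:15 (add 1h to convert from UTC-1).
Ximena ∩ Keanu: 07:20-10:35, 11:10-14:50.
Ximena ∩ Keanu ∩ Tara: 07:20-10:35, 11:10-14:50.
Ximena ∩ Keanu ∩ Tara ∩ Vanya: 07:20-09:10, 11:10-14:20.
Ximena ∩ Keanu ∩ Tara ∩ Vanya ∩ Finn: 07:20-08:45, 11:10-14:20.
Ximena ∩ Keanu ∩ Tara ∩ Vanya ∩ Finn ∩ Zara: 07:20-08:45, 11:10-14:20.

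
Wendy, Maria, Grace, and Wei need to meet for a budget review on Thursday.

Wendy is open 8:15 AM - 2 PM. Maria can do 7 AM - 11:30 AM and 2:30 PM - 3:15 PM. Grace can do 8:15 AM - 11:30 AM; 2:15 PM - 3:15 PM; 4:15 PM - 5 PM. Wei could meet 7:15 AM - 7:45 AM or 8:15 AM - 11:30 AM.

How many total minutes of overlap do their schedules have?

195

Wendy ∩ Maria: 08:15-11:30.
Wendy ∩ Maria ∩ Grace: 08:15-11:30.
Wendy ∩ Maria ∩ Grace ∩ Wei: 08:15-11:30.
That's a single block of 195 minutes.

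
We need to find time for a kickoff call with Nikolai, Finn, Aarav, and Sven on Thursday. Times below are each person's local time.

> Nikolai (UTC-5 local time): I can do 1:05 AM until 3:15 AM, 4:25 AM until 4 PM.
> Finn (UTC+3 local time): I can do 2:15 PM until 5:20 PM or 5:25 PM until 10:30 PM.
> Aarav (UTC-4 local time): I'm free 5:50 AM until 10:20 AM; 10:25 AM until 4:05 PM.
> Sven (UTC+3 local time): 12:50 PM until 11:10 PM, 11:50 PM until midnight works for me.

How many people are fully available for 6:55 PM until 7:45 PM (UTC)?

3

Nikolai in UTC: 06:05-08:15, 09:25-21:00 (add 5h to convert from UTC-5).
Finn in UTC: 11:15-14:20, 14:25-19:30 (subtract 3h to convert from UTC+3).
Aarav in UTC: 09:50-14:20, 14:25-20:05 (add 4h to convert from UTC-4).
Sven in UTC: 09:50-20:10, 20:50-21:00 (subtract 3h to convert from UTC+3).
Nikolai, Aarav, and Sven can make the full 18:55-19:45 slot — that's 3.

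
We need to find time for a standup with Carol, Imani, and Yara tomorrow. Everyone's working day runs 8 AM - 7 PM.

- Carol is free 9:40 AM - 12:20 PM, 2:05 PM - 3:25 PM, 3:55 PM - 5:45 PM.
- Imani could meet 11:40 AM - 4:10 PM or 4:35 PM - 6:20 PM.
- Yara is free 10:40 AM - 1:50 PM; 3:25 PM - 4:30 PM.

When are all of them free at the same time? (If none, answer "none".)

11:40-12:20, 15:55-16:10

Carol ∩ Imani: 11:40-12:20, 14:05-15:25, 15:55-16:10, 16:35-17:45.
Carol ∩ Imani ∩ Yara: 11:40-12:20, 15:55-16:10.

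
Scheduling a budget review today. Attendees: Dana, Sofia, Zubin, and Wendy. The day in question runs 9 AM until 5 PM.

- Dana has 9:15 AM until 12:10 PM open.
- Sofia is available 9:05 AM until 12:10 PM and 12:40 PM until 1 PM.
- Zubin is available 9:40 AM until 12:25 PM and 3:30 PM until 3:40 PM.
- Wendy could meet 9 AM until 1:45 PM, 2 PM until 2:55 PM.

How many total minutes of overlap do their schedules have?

150

Dana ∩ Sofia: 09:15-12:10.
Dana ∩ Sofia ∩ Zubin: 09:40-12:10.
Dana ∩ Sofia ∩ Zubin ∩ Wendy: 09:40-12:10.
Those are the intersection windows.
That's a single block of 150 minutes.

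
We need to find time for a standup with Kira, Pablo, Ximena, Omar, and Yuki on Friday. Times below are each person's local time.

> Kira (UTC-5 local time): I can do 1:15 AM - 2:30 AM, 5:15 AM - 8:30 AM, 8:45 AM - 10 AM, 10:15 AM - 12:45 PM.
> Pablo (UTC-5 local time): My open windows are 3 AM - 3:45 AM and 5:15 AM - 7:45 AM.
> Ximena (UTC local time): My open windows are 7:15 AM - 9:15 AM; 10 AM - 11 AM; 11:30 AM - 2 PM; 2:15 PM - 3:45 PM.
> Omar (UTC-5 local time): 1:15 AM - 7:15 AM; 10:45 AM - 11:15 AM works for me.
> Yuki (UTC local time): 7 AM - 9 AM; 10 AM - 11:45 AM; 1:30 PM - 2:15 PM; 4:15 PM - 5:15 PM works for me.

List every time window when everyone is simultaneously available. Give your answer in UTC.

10:15-11:00, 11:30-11:45

Kira in UTC: 06:15-07:30, 10:15-13:30, 13:45-15:00, 15:15-17:45 (add 5h to convert from UTC-5).
Pablo in UTC: 08:00-08:45, 10:15-12:45 (add 5h to convert from UTC-5).
Ximena in UTC: 07:15-09:15, 10:00-11:00, 11:30-14:00, 14:15-15:45.
Omar in UTC: 06:15-12:15, 15:45-16:15 (add 5h to convert from UTC-5).
Yuki in UTC: 07:00-09:00, 10:00-11:45, 13:30-14:15, 16:15-17:15.
Kira ∩ Pablo: 10:15-12:45.
Kira ∩ Pablo ∩ Ximena: 10:15-11:00, 11:30-12:45.
Kira ∩ Pablo ∩ Ximena ∩ Omar: 10:15-11:00, 11:30-12:15.
Kira ∩ Pablo ∩ Ximena ∩ Omar ∩ Yuki: 10:15-11:00, 11:30-11:45.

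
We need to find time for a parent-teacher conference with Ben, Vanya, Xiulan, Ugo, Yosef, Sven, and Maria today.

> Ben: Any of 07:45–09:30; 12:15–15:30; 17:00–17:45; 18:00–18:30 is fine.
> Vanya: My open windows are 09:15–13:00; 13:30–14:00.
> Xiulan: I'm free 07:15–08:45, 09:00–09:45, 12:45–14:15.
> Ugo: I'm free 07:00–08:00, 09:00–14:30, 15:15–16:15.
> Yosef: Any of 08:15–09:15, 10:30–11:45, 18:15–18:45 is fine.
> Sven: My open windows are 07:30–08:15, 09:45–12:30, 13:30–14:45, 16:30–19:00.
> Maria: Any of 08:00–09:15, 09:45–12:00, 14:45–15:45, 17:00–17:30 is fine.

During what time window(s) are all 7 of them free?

Ben ∩ Vanya: 09:15-09:30, 12:15-13:00, 13:30-14:00.
Ben ∩ Vanya ∩ Xiulan: 09:15-09:30, 12:45-13:00, 13:30-14:00.
Ben ∩ Vanya ∩ Xiulan ∩ Ugo: 09:15-09:30, 12:45-13:00, 13:30-14:00.
Ben ∩ Vanya ∩ Xiulan ∩ Ugo ∩ Yosef: ∅.
Ben ∩ Vanya ∩ Xiulan ∩ Ugo ∩ Yosef ∩ Sven: ∅.
Ben ∩ Vanya ∩ Xiulan ∩ Ugo ∩ Yosef ∩ Sven ∩ Maria: ∅.
There is no time when everyone is free.

none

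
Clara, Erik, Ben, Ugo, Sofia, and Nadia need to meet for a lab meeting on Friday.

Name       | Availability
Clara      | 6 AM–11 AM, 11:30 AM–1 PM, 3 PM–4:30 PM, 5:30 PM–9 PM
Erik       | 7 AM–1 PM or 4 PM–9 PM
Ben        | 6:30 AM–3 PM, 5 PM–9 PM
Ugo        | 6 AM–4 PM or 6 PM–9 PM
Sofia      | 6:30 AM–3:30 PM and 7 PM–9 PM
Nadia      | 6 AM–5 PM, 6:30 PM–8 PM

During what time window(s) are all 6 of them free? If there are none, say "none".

07:00-11:00, 11:30-13:00, 19:00-20:00

Clara ∩ Erik: 07:00-11:00, 11:30-13:00, 16:00-16:30, 17:30-21:00.
Clara ∩ Erik ∩ Ben: 07:00-11:00, 11:30-13:00, 17:30-21:00.
Clara ∩ Erik ∩ Ben ∩ Ugo: 07:00-11:00, 11:30-13:00, 18:00-21:00.
Clara ∩ Erik ∩ Ben ∩ Ugo ∩ Sofia: 07:00-11:00, 11:30-13:00, 19:00-21:00.
Clara ∩ Erik ∩ Ben ∩ Ugo ∩ Sofia ∩ Nadia: 07:00-11:00, 11:30-13:00, 19:00-20:00.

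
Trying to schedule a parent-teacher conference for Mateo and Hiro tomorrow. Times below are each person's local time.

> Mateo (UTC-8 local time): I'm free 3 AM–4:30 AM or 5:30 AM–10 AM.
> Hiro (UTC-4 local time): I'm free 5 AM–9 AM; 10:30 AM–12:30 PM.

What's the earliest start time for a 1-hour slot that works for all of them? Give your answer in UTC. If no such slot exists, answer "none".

11:00

Mateo in UTC: 11:00-12:30, 13:30-18:00 (add 8h to convert from UTC-8).
Hiro in UTC: 09:00-13:00, 14:30-16:30 (add 4h to convert from UTC-4).
Mateo ∩ Hiro: 11:00-12:30, 14:30-16:30.
Those are the intersection windows.
The first common window of at least 60 minutes is 11:00-12:30, so the earliest start is 11:00.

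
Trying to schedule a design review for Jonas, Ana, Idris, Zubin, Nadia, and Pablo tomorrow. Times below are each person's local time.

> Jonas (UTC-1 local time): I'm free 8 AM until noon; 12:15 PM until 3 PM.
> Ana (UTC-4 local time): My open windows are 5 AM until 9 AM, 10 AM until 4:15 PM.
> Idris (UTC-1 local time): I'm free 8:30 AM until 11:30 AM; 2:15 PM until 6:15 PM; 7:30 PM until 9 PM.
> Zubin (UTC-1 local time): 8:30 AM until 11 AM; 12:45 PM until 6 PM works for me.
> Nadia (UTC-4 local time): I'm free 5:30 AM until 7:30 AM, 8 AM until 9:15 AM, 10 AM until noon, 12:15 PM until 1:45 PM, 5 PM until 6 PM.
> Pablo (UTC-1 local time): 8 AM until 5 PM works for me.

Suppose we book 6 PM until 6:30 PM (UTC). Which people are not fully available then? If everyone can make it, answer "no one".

Jonas, Nadia, Pablo

Jonas in UTC: 09:00-13:00, 13:15-16:00 (add 1h to convert from UTC-1).
Ana in UTC: 09:00-13:00, 14:00-20:15 (add 4h to convert from UTC-4).
Idris in UTC: 09:30-12:30, 15:15-19:15, 20:30-22:00 (add 1h to convert from UTC-1).
Zubin in UTC: 09:30-12:00, 13:45-19:00 (add 1h to convert from UTC-1).
Nadia in UTC: 09:30-11:30, 12:00-13:15, 14:00-16:00, 16:15-17:45, 21:00-22:00 (add 4h to convert from UTC-4).
Pablo in UTC: 09:00-18:00 (add 1h to convert from UTC-1).
Jonas: not fully free for 18:00-18:30. Ana: free for 18:00-18:30. Idris: free for 18:00-18:30. Zubin: free for 18:00-18:30. Nadia: not fully free for 18:00-18:30. Pablo: not fully free for 18:00-18:30.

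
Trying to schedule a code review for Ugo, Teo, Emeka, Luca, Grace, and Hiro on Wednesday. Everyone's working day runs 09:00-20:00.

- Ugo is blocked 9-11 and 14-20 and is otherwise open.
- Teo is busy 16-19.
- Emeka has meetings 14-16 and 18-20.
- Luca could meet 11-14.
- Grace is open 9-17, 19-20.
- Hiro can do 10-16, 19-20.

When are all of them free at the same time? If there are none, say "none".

11:00-14:00

Ugo free: 11:00-14:00 (invert busy blocks within the working day).
Teo free: 09:00-16:00, 19:00-20:00 (invert busy blocks within the working day).
Emeka free: 09:00-14:00, 16:00-18:00 (invert busy blocks within the working day).
Luca free: 11:00-14:00.
Grace free: 09:00-17:00, 19:00-20:00.
Hiro free: 10:00-16:00, 19:00-20:00.
Ugo ∩ Teo: 11:00-14:00.
Ugo ∩ Teo ∩ Emeka: 11:00-14:00.
Ugo ∩ Teo ∩ Emeka ∩ Luca: 11:00-14:00.
Ugo ∩ Teo ∩ Emeka ∩ Luca ∩ Grace: 11:00-14:00.
Ugo ∩ Teo ∩ Emeka ∩ Luca ∩ Grace ∩ Hiro: 11:00-14:00.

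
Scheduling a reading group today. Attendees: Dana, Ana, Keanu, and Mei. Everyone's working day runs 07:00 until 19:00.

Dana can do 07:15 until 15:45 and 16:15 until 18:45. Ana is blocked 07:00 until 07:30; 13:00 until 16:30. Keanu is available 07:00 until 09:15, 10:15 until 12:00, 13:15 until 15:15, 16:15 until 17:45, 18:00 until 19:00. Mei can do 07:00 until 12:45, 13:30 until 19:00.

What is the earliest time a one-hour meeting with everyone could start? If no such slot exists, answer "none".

07:30

Dana free: 07:15-15:45, 16:15-18:45.
Ana free: 07:30-13:00, 16:30-19:00 (invert busy blocks within the working day).
Keanu free: 07:00-09:15, 10:15-12:00, 13:15-15:15, 16:15-17:45, 18:00-19:00.
Mei free: 07:00-12:45, 13:30-19:00.
Dana ∩ Ana: 07:30-13:00, 16:30-18:45.
Dana ∩ Ana ∩ Keanu: 07:30-09:15, 10:15-12:00, 16:30-17:45, 18:00-18:45.
Dana ∩ Ana ∩ Keanu ∩ Mei: 07:30-09:15, 10:15-12:00, 16:30-17:45, 18:00-18:45.
Those are the intersection windows.
The first common window of at least 60 minutes is 07:30-09:15, so the earliest start is 07:30.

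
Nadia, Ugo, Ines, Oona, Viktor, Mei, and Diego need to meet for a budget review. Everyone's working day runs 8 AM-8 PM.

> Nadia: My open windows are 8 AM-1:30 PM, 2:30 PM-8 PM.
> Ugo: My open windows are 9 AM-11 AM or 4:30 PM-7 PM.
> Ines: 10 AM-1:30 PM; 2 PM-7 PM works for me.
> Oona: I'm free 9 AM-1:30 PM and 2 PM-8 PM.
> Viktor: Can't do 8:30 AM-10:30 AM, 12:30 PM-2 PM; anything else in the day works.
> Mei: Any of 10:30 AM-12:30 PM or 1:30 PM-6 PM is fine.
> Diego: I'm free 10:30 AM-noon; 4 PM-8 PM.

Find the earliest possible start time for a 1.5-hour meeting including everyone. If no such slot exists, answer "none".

Nadia free: 08:00-13:30, 14:30-20:00.
Ugo free: 09:00-11:00, 16:30-19:00.
Ines free: 10:00-13:30, 14:00-19:00.
Oona free: 09:00-13:30, 14:00-20:00.
Viktor free: 08:00-08:30, 10:30-12:30, 14:00-20:00 (invert busy blocks within the working day).
Mei free: 10:30-12:30, 13:30-18:00.
Diego free: 10:30-12:00, 16:00-20:00.
Nadia ∩ Ugo: 09:00-11:00, 16:30-19:00.
Nadia ∩ Ugo ∩ Ines: 10:00-11:00, 16:30-19:00.
Nadia ∩ Ugo ∩ Ines ∩ Oona: 10:00-11:00, 16:30-19:00.
Nadia ∩ Ugo ∩ Ines ∩ Oona ∩ Viktor: 10:30-11:00, 16:30-19:00.
Nadia ∩ Ugo ∩ Ines ∩ Oona ∩ Viktor ∩ Mei: 10:30-11:00, 16:30-18:00.
Nadia ∩ Ugo ∩ Ines ∩ Oona ∩ Viktor ∩ Mei ∩ Diego: 10:30-11:00, 16:30-18:00.
The first common window of at least 90 minutes is 16:30-18:00, so the earliest start is 16:30.

16:30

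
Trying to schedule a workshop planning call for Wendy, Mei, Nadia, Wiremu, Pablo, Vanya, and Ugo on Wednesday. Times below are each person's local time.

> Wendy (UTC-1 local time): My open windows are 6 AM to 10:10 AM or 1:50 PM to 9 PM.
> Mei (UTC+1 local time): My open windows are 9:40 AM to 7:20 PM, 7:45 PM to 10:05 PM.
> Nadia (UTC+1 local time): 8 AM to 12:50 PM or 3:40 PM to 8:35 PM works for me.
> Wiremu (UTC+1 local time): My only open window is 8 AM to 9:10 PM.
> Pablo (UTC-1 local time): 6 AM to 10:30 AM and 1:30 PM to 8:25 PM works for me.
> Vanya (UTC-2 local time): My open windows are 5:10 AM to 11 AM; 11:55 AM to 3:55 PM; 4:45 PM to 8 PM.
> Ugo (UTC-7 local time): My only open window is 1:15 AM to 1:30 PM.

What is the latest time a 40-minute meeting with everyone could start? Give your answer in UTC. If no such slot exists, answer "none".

Wendy in UTC: 07:00-11:10, 14:50-22:00 (add 1h to convert from UTC-1).
Mei in UTC: 08:40-18:20, 18:45-21:05 (subtract 1h to convert from UTC+1).
Nadia in UTC: 07:00-11:50, 14:40-19:35 (subtract 1h to convert from UTC+1).
Wiremu in UTC: 07:00-20:10 (subtract 1h to convert from UTC+1).
Pablo in UTC: 07:00-11:30, 14:30-21:25 (add 1h to convert from UTC-1).
Vanya in UTC: 07:10-13:00, 13:55-17:55, 18:45-22:00 (add 2h to convert from UTC-2).
Ugo in UTC: 08:15-20:30 (add 7h to convert from UTC-7).
Wendy ∩ Mei: 08:40-11:10, 14:50-18:20, 18:45-21:05.
Wendy ∩ Mei ∩ Nadia: 08:40-11:10, 14:50-18:20, 18:45-19:35.
Wendy ∩ Mei ∩ Nadia ∩ Wiremu: 08:40-11:10, 14:50-18:20, 18:45-19:35.
Wendy ∩ Mei ∩ Nadia ∩ Wiremu ∩ Pablo: 08:40-11:10, 14:50-18:20, 18:45-19:35.
Wendy ∩ Mei ∩ Nadia ∩ Wiremu ∩ Pablo ∩ Vanya: 08:40-11:10, 14:50-17:55, 18:45-19:35.
Wendy ∩ Mei ∩ Nadia ∩ Wiremu ∩ Pablo ∩ Vanya ∩ Ugo: 08:40-11:10, 14:50-17:55, 18:45-19:35.
Those are the intersection windows.
The last common window of at least 40 minutes is 18:45-19:35; a 40-minute meeting can start as late as 18:55 and still end by 19:35.

18:55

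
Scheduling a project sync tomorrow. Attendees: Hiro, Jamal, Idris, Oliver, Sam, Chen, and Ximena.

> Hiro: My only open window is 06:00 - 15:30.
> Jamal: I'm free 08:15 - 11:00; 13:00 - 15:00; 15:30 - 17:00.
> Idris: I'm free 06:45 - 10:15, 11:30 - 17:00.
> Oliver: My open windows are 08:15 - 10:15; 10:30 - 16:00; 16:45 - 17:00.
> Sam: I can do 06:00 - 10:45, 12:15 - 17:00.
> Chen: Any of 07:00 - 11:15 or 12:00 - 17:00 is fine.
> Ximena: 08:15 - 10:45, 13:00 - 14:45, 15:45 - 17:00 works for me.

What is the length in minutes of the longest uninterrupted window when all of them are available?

120

Hiro ∩ Jamal: 08:15-11:00, 13:00-15:00.
Hiro ∩ Jamal ∩ Idris: 08:15-10:15, 13:00-15:00.
Hiro ∩ Jamal ∩ Idris ∩ Oliver: 08:15-10:15, 13:00-15:00.
Hiro ∩ Jamal ∩ Idris ∩ Oliver ∩ Sam: 08:15-10:15, 13:00-15:00.
Hiro ∩ Jamal ∩ Idris ∩ Oliver ∩ Sam ∩ Chen: 08:15-10:15, 13:00-15:00.
Hiro ∩ Jamal ∩ Idris ∩ Oliver ∩ Sam ∩ Chen ∩ Ximena: 08:15-10:15, 13:00-14:45.
So the common availability across everyone is 08:15-10:15, 13:00-14:45.
The longest is 08:15-10:15 at 120 minutes.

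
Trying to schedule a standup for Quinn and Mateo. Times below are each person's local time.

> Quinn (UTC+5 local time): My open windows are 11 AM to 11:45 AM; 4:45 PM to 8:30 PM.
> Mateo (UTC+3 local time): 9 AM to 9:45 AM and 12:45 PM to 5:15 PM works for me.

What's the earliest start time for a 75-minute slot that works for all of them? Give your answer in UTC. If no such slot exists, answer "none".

11:45

Quinn in UTC: 06:00-06:45, 11:45-15:30 (subtract 5h to convert from UTC+5).
Mateo in UTC: 06:00-06:45, 09:45-14:15 (subtract 3h to convert from UTC+3).
Quinn ∩ Mateo: 06:00-06:45, 11:45-14:15.
The first common window of at least 75 minutes is 11:45-14:15, so the earliest start is 11:45.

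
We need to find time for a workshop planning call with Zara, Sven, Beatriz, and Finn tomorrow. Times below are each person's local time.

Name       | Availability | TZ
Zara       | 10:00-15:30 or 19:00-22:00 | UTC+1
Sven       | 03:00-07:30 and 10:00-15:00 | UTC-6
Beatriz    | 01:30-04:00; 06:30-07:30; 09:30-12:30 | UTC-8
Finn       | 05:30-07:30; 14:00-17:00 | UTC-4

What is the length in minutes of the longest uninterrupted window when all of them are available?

Zara in UTC: 09:00-14:30, 18:00-21:00 (subtract 1h to convert from UTC+1).
Sven in UTC: 09:00-13:30, 16:00-21:00 (add 6h to convert from UTC-6).
Beatriz in UTC: 09:30-12:00, 14:30-15:30, 17:30-20:30 (add 8h to convert from UTC-8).
Finn in UTC: 09:30-11:30, 18:00-21:00 (add 4h to convert from UTC-4).
Zara ∩ Sven: 09:00-13:30, 18:00-21:00.
Zara ∩ Sven ∩ Beatriz: 09:30-12:00, 18:00-20:30.
Zara ∩ Sven ∩ Beatriz ∩ Finn: 09:30-11:30, 18:00-20:30.
The longest is 18:00-20:30 at 150 minutes.

150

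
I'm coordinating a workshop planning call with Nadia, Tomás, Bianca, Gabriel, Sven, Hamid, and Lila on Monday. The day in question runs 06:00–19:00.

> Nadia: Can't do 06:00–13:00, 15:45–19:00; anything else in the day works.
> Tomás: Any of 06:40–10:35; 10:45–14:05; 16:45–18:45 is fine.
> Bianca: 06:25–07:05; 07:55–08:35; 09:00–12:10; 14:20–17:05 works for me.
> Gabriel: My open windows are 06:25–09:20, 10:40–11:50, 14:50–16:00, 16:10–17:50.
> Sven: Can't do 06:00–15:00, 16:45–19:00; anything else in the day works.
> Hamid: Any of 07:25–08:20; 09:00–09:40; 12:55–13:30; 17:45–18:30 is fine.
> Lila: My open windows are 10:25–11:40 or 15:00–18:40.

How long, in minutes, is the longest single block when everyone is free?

Nadia free: 13:00-15:45 (invert busy blocks within the working day).
Tomás free: 06:40-10:35, 10:45-14:05, 16:45-18:45.
Bianca free: 06:25-07:05, 07:55-08:35, 09:00-12:10, 14:20-17:05.
Gabriel free: 06:25-09:20, 10:40-11:50, 14:50-16:00, 16:10-17:50.
Sven free: 15:00-16:45 (invert busy blocks within the working day).
Hamid free: 07:25-08:20, 09:00-09:40, 12:55-13:30, 17:45-18:30.
Lila free: 10:25-11:40, 15:00-18:40.
Nadia ∩ Tomás: 13:00-14:05.
Nadia ∩ Tomás ∩ Bianca: ∅.
Nadia ∩ Tomás ∩ Bianca ∩ Gabriel: ∅.
Nadia ∩ Tomás ∩ Bianca ∩ Gabriel ∩ Sven: ∅.
Nadia ∩ Tomás ∩ Bianca ∩ Gabriel ∩ Sven ∩ Hamid: ∅.
Nadia ∩ Tomás ∩ Bianca ∩ Gabriel ∩ Sven ∩ Hamid ∩ Lila: ∅.
There is no time when everyone is free.
No common window exists, so the longest block is 0 minutes.

0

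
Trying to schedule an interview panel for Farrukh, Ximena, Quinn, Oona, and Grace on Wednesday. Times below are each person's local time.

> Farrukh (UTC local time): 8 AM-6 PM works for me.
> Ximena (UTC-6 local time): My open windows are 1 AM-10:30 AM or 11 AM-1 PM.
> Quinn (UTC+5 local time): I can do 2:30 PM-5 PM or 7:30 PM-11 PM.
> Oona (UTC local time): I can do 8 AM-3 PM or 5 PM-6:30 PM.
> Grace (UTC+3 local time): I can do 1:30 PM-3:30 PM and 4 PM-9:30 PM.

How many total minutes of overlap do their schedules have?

180

Farrukh in UTC: 08:00-18:00.
Ximena in UTC: 07:00-16:30, 17:00-19:00 (add 6h to convert from UTC-6).
Quinn in UTC: 09:30-12:00, 14:30-18:00 (subtract 5h to convert from UTC+5).
Oona in UTC: 08:00-15:00, 17:00-18:30.
Grace in UTC: 10:30-12:30, 13:00-18:30 (subtract 3h to convert from UTC+3).
Farrukh ∩ Ximena: 08:00-16:30, 17:00-18:00.
Farrukh ∩ Ximena ∩ Quinn: 09:30-12:00, 14:30-16:30, 17:00-18:00.
Farrukh ∩ Ximena ∩ Quinn ∩ Oona: 09:30-12:00, 14:30-15:00, 17:00-18:00.
Farrukh ∩ Ximena ∩ Quinn ∩ Oona ∩ Grace: 10:30-12:00, 14:30-15:00, 17:00-18:00.
Those are the intersection windows.
Summing the common windows: 90 + 30 + 60 = 180 minutes.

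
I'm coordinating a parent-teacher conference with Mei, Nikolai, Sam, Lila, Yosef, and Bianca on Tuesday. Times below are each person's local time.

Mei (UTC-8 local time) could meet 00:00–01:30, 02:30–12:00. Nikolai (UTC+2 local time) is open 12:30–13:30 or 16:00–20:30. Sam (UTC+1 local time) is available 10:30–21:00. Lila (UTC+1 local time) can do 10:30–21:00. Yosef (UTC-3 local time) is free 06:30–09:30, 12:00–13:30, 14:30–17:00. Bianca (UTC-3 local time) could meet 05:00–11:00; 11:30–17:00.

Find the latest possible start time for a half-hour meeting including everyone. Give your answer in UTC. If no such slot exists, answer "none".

18:00

Mei in UTC: 08:00-09:30, 10:30-20:00 (add 8h to convert from UTC-8).
Nikolai in UTC: 10:30-11:30, 14:00-18:30 (subtract 2h to convert from UTC+2).
Sam in UTC: 09:30-20:00 (subtract 1h to convert from UTC+1).
Lila in UTC: 09:30-20:00 (subtract 1h to convert from UTC+1).
Yosef in UTC: 09:30-12:30, 15:00-16:30, 17:30-20:00 (add 3h to convert from UTC-3).
Bianca in UTC: 08:00-14:00, 14:30-20:00 (add 3h to convert from UTC-3).
Mei ∩ Nikolai: 10:30-11:30, 14:00-18:30.
Mei ∩ Nikolai ∩ Sam: 10:30-11:30, 14:00-18:30.
Mei ∩ Nikolai ∩ Sam ∩ Lila: 10:30-11:30, 14:00-18:30.
Mei ∩ Nikolai ∩ Sam ∩ Lila ∩ Yosef: 10:30-11:30, 15:00-16:30, 17:30-18:30.
Mei ∩ Nikolai ∩ Sam ∩ Lila ∩ Yosef ∩ Bianca: 10:30-11:30, 15:00-16:30, 17:30-18:30.
The last common window of at least 30 minutes is 17:30-18:30; a 30-minute meeting can start as late as 18:00 and still end by 18:30.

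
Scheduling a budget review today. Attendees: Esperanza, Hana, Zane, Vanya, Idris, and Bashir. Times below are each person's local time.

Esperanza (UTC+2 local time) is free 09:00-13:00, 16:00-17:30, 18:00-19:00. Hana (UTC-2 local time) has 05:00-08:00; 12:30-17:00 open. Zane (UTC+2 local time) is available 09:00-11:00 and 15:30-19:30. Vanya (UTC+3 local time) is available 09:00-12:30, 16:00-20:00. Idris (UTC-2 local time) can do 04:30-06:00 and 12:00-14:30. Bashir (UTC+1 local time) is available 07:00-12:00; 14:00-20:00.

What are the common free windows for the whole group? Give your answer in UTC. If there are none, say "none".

07:00-08:00, 14:30-15:30, 16:00-16:30

Esperanza in UTC: 07:00-11:00, 14:00-15:30, 16:00-17:00 (subtract 2h to convert from UTC+2).
Hana in UTC: 07:00-10:00, 14:30-19:00 (add 2h to convert from UTC-2).
Zane in UTC: 07:00-09:00, 13:30-17:30 (subtract 2h to convert from UTC+2).
Vanya in UTC: 06:00-09:30, 13:00-17:00 (subtract 3h to convert from UTC+3).
Idris in UTC: 06:30-08:00, 14:00-16:30 (add 2h to convert from UTC-2).
Bashir in UTC: 06:00-11:00, 13:00-19:00 (subtract 1h to convert from UTC+1).
Esperanza ∩ Hana: 07:00-10:00, 14:30-15:30, 16:00-17:00.
Esperanza ∩ Hana ∩ Zane: 07:00-09:00, 14:30-15:30, 16:00-17:00.
Esperanza ∩ Hana ∩ Zane ∩ Vanya: 07:00-09:00, 14:30-15:30, 16:00-17:00.
Esperanza ∩ Hana ∩ Zane ∩ Vanya ∩ Idris: 07:00-08:00, 14:30-15:30, 16:00-16:30.
Esperanza ∩ Hana ∩ Zane ∩ Vanya ∩ Idris ∩ Bashir: 07:00-08:00, 14:30-15:30, 16:00-16:30.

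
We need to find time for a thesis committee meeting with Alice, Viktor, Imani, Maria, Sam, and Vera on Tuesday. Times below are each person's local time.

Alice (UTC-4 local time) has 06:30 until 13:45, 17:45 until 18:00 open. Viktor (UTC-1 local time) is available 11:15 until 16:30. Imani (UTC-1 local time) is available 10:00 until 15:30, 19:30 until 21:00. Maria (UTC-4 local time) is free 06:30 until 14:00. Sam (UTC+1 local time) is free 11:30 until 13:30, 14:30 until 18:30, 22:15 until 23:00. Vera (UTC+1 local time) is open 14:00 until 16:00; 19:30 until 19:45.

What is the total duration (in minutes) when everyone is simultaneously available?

Alice in UTC: 10:30-17:45, 21:45-22:00 (add 4h to convert from UTC-4).
Viktor in UTC: 12:15-17:30 (add 1h to convert from UTC-1).
Imani in UTC: 11:00-16:30, 20:30-22:00 (add 1h to convert from UTC-1).
Maria in UTC: 10:30-18:00 (add 4h to convert from UTC-4).
Sam in UTC: 10:30-12:30, 13:30-17:30, 21:15-22:00 (subtract 1h to convert from UTC+1).
Vera in UTC: 13:00-15:00, 18:30-18:45 (subtract 1h to convert from UTC+1).
Alice ∩ Viktor: 12:15-17:30.
Alice ∩ Viktor ∩ Imani: 12:15-16:30.
Alice ∩ Viktor ∩ Imani ∩ Maria: 12:15-16:30.
Alice ∩ Viktor ∩ Imani ∩ Maria ∩ Sam: 12:15-12:30, 13:30-16:30.
Alice ∩ Viktor ∩ Imani ∩ Maria ∩ Sam ∩ Vera: 13:30-15:00.
That's a single block of 90 minutes.

90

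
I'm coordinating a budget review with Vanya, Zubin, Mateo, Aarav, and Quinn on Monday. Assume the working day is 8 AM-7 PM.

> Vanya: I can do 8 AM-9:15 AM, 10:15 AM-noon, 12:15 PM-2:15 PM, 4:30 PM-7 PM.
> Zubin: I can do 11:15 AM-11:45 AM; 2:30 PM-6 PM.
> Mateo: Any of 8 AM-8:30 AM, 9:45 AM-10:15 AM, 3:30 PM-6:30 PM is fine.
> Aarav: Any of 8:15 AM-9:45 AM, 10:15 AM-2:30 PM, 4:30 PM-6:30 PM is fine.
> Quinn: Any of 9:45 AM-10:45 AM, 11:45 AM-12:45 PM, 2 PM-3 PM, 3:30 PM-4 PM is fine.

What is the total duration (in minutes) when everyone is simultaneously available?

0

Vanya ∩ Zubin: 11:15-11:45, 16:30-18:00.
Vanya ∩ Zubin ∩ Mateo: 16:30-18:00.
Vanya ∩ Zubin ∩ Mateo ∩ Aarav: 16:30-18:00.
Vanya ∩ Zubin ∩ Mateo ∩ Aarav ∩ Quinn: ∅.
There is no time when everyone is free.
There is no common window, so the total is 0 minutes.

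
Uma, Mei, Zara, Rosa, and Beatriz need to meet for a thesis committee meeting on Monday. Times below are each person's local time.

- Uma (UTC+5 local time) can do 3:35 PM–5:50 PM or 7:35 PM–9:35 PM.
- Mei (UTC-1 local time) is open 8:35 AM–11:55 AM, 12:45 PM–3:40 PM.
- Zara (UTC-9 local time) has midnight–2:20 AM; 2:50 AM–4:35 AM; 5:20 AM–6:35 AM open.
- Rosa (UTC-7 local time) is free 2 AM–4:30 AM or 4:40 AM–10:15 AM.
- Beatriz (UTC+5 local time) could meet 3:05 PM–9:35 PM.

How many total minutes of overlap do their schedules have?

165

Uma in UTC: 10:35-12:50, 14:35-16:35 (subtract 5h to convert from UTC+5).
Mei in UTC: 09:35-12:55, 13:45-16:40 (add 1h to convert from UTC-1).
Zara in UTC: 09:00-11:20, 11:50-13:35, 14:20-15:35 (add 9h to convert from UTC-9).
Rosa in UTC: 09:00-11:30, 11:40-17:15 (add 7h to convert from UTC-7).
Beatriz in UTC: 10:05-16:35 (subtract 5h to convert from UTC+5).
Uma ∩ Mei: 10:35-12:50, 14:35-16:35.
Uma ∩ Mei ∩ Zara: 10:35-11:20, 11:50-12:50, 14:35-15:35.
Uma ∩ Mei ∩ Zara ∩ Rosa: 10:35-11:20, 11:50-12:50, 14:35-15:35.
Uma ∩ Mei ∩ Zara ∩ Rosa ∩ Beatriz: 10:35-11:20, 11:50-12:50, 14:35-15:35.
Summing the common windows: 45 + 60 + 60 = 165 minutes.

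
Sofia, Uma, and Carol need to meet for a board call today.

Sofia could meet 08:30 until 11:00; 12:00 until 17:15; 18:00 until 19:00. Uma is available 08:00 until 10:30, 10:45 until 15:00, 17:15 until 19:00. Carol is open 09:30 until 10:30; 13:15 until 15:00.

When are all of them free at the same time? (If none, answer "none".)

Sofia ∩ Uma: 08:30-10:30, 10:45-11:00, 12:00-15:00, 18:00-19:00.
Sofia ∩ Uma ∩ Carol: 09:30-10:30, 13:15-15:00.

09:30-10:30, 13:15-15:00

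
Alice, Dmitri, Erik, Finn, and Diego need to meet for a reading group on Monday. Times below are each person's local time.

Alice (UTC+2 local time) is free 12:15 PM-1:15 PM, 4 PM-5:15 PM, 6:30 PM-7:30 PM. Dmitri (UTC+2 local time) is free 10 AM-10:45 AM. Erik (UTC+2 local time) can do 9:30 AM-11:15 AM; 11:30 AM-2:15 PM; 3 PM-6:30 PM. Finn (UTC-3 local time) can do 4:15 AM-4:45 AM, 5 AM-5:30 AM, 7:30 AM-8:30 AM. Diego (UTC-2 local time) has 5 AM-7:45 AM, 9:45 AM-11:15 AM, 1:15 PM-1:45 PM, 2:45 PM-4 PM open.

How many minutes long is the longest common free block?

0

Alice in UTC: 10:15-11:15, 14:00-15:15, 16:30-17:30 (subtract 2h to convert from UTC+2).
Dmitri in UTC: 08:00-08:45 (subtract 2h to convert from UTC+2).
Erik in UTC: 07:30-09:15, 09:30-12:15, 13:00-16:30 (subtract 2h to convert from UTC+2).
Finn in UTC: 07:15-07:45, 08:00-08:30, 10:30-11:30 (add 3h to convert from UTC-3).
Diego in UTC: 07:00-09:45, 11:45-13:15, 15:15-15:45, 16:45-18:00 (add 2h to convert from UTC-2).
Alice ∩ Dmitri: ∅.
Alice ∩ Dmitri ∩ Erik: ∅.
Alice ∩ Dmitri ∩ Erik ∩ Finn: ∅.
Alice ∩ Dmitri ∩ Erik ∩ Finn ∩ Diego: ∅.
There is no time when everyone is free.
No common window exists, so the longest block is 0 minutes.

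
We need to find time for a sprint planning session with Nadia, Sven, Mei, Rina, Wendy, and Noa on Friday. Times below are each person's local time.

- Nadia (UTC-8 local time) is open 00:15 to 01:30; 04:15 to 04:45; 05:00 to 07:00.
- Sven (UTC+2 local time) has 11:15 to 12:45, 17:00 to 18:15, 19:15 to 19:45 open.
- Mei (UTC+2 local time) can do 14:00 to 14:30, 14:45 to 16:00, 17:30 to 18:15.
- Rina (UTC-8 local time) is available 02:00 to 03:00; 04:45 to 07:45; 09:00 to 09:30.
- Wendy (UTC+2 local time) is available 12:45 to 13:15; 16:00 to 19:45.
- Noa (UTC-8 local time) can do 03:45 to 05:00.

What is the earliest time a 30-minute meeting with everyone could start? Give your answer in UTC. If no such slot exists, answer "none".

none

Nadia in UTC: 08:15-09:30, 12:15-12:45, 13:00-15:00 (add 8h to convert from UTC-8).
Sven in UTC: 09:15-10:45, 15:00-16:15, 17:15-17:45 (subtract 2h to convert from UTC+2).
Mei in UTC: 12:00-12:30, 12:45-14:00, 15:30-16:15 (subtract 2h to convert from UTC+2).
Rina in UTC: 10:00-11:00, 12:45-15:45, 17:00-17:30 (add 8h to convert from UTC-8).
Wendy in UTC: 10:45-11:15, 14:00-17:45 (subtract 2h to convert from UTC+2).
Noa in UTC: 11:45-13:00 (add 8h to convert from UTC-8).
Nadia ∩ Sven: 09:15-09:30.
Nadia ∩ Sven ∩ Mei: ∅.
Nadia ∩ Sven ∩ Mei ∩ Rina: ∅.
Nadia ∩ Sven ∩ Mei ∩ Rina ∩ Wendy: ∅.
Nadia ∩ Sven ∩ Mei ∩ Rina ∩ Wendy ∩ Noa: ∅.
There is no time when everyone is free.
No common window is at least 30 minutes long.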